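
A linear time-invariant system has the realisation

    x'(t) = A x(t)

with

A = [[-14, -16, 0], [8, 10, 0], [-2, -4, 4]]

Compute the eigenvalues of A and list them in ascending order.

det(sI - A) = s^3 - (tr A)s^2 + (M11 + M22 + M33)s - det A, where Mii is the 2×2 principal minor of A obtained by deleting row i and column i.
tr A = (-14) + 10 + 4 = 0; M11 = 10·4 - 0·(-4) = 40 - 0 = 40; M22 = (-14)·4 - 0·(-2) = -56 - 0 = -56; M33 = (-14)·10 - (-16)·8 = -140 - (-128) = -12; sum of minors = -28.
det A = (-14)·(10·4 - 0·(-4)) - (-16)·(8·4 - 0·(-2)) + 0·(8·(-4) - 10·(-2)) = (-14)·40 - (-16)·32 + 0·(-12) = -48.
So p(s) = det(sI - A) = s^3 - 28s + 48.
Rational-root test: any integer root divides 48. Testing small divisors, s = 2 works: p(2) = 8 + 0 + (-56) + 48 = 0, so (s - 2) is a factor.
Dividing, p(s) = (s - 2)(s^2 + 2s - 24).
Factor s^2 + 2s - 24: two numbers with sum -2 and product -24 are 4 and -6, so s^2 + 2s - 24 = (s - 4)(s + 6).
Hence p(s) = (s - 4) (s - 2) (s + 6), with roots -6, 2, 4.
At least one eigenvalue has non-negative real part, so the system is not asymptotically stable.

-6, 2, 4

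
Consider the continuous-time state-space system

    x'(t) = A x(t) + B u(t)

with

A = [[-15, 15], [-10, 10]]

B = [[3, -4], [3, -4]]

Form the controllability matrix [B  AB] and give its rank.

AB = [[0, 0], [0, 0]]
Controllability matrix C = [B  AB] = [[3, -4, 0, 0], [3, -4, 0, 0]]
Every column of C is a scalar multiple of column 1 = [3, 3] (multipliers 1, -4/3, 0, 0), so the columns span a one-dimensional space.
C ≠ 0, hence rank(C) = 1.
rank(C) = 1 < n = 2, so the pair (A, B) is not completely controllable.

1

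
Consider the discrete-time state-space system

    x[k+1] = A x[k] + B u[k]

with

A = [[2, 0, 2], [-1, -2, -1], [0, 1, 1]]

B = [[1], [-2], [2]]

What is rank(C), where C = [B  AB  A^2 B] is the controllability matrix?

AB = [[6], [1], [0]]
A^2B = [[12], [-8], [1]]
Controllability matrix C = [B  AB  A^2B] = [[1, 6, 12], [-2, 1, -8], [2, 0, 1]]
det(C) = 1·(1·1 - (-8)·0) - 6·((-2)·1 - (-8)·2) + 12·((-2)·0 - 1·2) = 1·1 - 6·14 + 12·(-2) = -107 ≠ 0, so rank(C) = 3.
rank(C) = 3 = n, so the pair (A, B) is completely controllable.

3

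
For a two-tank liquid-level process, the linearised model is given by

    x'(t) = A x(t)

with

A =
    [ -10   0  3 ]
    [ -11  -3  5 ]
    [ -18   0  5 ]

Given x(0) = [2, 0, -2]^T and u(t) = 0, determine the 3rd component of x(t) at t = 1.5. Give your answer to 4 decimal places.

det(sI - A) = s^3 - (tr A)s^2 + (M11 + M22 + M33)s - det A, where Mii is the 2×2 principal minor of A obtained by deleting row i and column i.
tr A = (-10) + (-3) + 5 = -8; M11 = (-3)·5 - 5·0 = -15 - 0 = -15; M22 = (-10)·5 - 3·(-18) = -50 - (-54) = 4; M33 = (-10)·(-3) - 0·(-11) = 30 - 0 = 30; sum of minors = 19.
det A = (-10)·((-3)·5 - 5·0) - 0·((-11)·5 - 5·(-18)) + 3·((-11)·0 - (-3)·(-18)) = (-10)·(-15) - 0·35 + 3·(-54) = -12.
So p(s) = det(sI - A) = s^3 + 8s^2 + 19s + 12.
Rational-root test: any integer root divides 12. Testing small divisors, s = -1 works: p(-1) = -1 + 8 + (-19) + 12 = 0, so (s + 1) is a factor.
Dividing, p(s) = (s + 1)(s^2 + 7s + 12).
Factor s^2 + 7s + 12: two numbers with sum -7 and product 12 are -3 and -4, so s^2 + 7s + 12 = (s + 3)(s + 4).
Hence p(s) = (s + 1) (s + 3) (s + 4), with roots -4, -3, -1.
The eigenvalues -4, -3, -1 are distinct and real, so A is diagonalisable and x(t) = e^{At} x(0) = V diag(e^{λ_i t}) V^{-1} x(0), where the columns of V are the eigenvectors.
λ = -4: A - (-4)I = [[-6, 0, 3], [-11, 1, 5], [-18, 0, 9]]. v must be orthogonal to every row; (row 1) × (row 2) = [-3, -3, -6], so take v_1 = [1, 1, 2]^T.
λ = -3: A - (-3)I = [[-7, 0, 3], [-11, 0, 5], [-18, 0, 8]]. v must be orthogonal to every row; (row 1) × (row 2) = [0, 2, 0], so take v_2 = [0, 1, 0]^T.
λ = -1: A - (-1)I = [[-9, 0, 3], [-11, -2, 5], [-18, 0, 6]]. v must be orthogonal to every row; (row 1) × (row 2) = [6, 12, 18], so take v_3 = [1, 2, 3]^T.
V = [v_1 v_2 v_3] = [[1, 0, 1], [1, 1, 2], [2, 0, 3]] has det V = 1, so V^{-1} = adj(V)/det V = [[3, 0, -1], [1, 1, -1], [-2, 0, 1]].
Modal coordinates z(0) = V^{-1} x(0): 3·2 + 0·0 + (-1)·(-2) = 8; 1·2 + 1·0 + (-1)·(-2) = 4; (-2)·2 + 0·0 + 1·(-2) = -6; so z(0) = [8, 4, -6]^T.
x_3(t) = Σ_i (v_i)_3 · z_i(0) · e^{λ_i t} (row 3 of V times the modal terms).
x_3(1.5) = 2·8·e^{-4·1.5} + 0·4·e^{-3·1.5} + 3·(-6)·e^{-1·1.5} = 16·0.002479 + 0·0.011109 + (-18)·0.223130 = -3.9767.

-3.9767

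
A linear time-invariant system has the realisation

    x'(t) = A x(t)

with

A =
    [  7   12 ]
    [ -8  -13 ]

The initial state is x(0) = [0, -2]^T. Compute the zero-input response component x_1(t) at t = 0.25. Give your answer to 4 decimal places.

det(sI - A) = s^2 - (tr A)s + det A, with tr A = 7 + (-13) = -6 and det A = 7·(-13) - 12·(-8) = -91 - (-96) = 5.
So p(s) = det(sI - A) = s^2 + 6s + 5.
Factor s^2 + 6s + 5: two numbers with sum -6 and product 5 are -1 and -5, so s^2 + 6s + 5 = (s + 1)(s + 5).
Hence p(s) = (s + 1) (s + 5), with roots -5, -1.
The eigenvalues -5, -1 are distinct and real, so A is diagonalisable and x(t) = e^{At} x(0) = V diag(e^{λ_i t}) V^{-1} x(0), where the columns of V are the eigenvectors.
λ = -5: A - (-5)I = [[12, 12], [-8, -8]]. Row 1 gives 12·v1 + 12·v2 = 0, so take v_1 = [-1, 1]^T.
λ = -1: A - (-1)I = [[8, 12], [-8, -12]]. Row 1 gives 8·v1 + 12·v2 = 0, so take v_2 = [-3, 2]^T.
V = [v_1 v_2] = [[-1, -3], [1, 2]] has det V = 1, so V^{-1} = adj(V)/det V = [[2, 3], [-1, -1]].
Modal coordinates z(0) = V^{-1} x(0): 2·0 + 3·(-2) = -6; (-1)·0 + (-1)·(-2) = 2; so z(0) = [-6, 2]^T.
x_1(t) = Σ_i (v_i)_1 · z_i(0) · e^{λ_i t} (row 1 of V times the modal terms).
x_1(0.25) = (-1)·(-6)·e^{-5·0.25} + (-3)·2·e^{-1·0.25} = 6·0.286505 + (-6)·0.778801 = -2.9538.

-2.9538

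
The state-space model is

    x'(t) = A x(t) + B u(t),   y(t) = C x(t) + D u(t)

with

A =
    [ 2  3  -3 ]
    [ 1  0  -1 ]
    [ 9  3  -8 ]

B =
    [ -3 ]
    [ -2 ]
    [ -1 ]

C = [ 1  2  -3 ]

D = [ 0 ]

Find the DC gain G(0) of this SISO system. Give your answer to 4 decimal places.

12.0000

G(0) = C(-A)^{-1}B + D = -C A^{-1} B + D.
det A = -6, so A^{-1} = (1/-6)·adj(A) = [[-1/2, -5/2, 1/2], [1/6, -11/6, 1/6], [-1/2, -7/2, 1/2]]
A^{-1} B = [6, 3, 8]^T
C A^{-1} B = -12
G(0) = D - C A^{-1} B = 0 - (-12) = 12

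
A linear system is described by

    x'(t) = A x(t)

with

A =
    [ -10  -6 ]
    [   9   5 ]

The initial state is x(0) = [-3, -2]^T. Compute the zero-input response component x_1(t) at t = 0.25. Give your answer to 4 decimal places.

det(sI - A) = s^2 - (tr A)s + det A, with tr A = (-10) + 5 = -5 and det A = (-10)·5 - (-6)·9 = -50 - (-54) = 4.
So p(s) = det(sI - A) = s^2 + 5s + 4.
Factor s^2 + 5s + 4: two numbers with sum -5 and product 4 are -1 and -4, so s^2 + 5s + 4 = (s + 1)(s + 4).
Hence p(s) = (s + 1) (s + 4), with roots -4, -1.
The eigenvalues -4, -1 are distinct and real, so A is diagonalisable and x(t) = e^{At} x(0) = V diag(e^{λ_i t}) V^{-1} x(0), where the columns of V are the eigenvectors.
λ = -4: A - (-4)I = [[-6, -6], [9, 9]]. Row 1 gives (-6)·v1 + (-6)·v2 = 0, so take v_1 = [1, -1]^T.
λ = -1: A - (-1)I = [[-9, -6], [9, 6]]. Row 1 gives (-9)·v1 + (-6)·v2 = 0, so take v_2 = [2, -3]^T.
V = [v_1 v_2] = [[1, 2], [-1, -3]] has det V = -1, so V^{-1} = adj(V)/det V = [[3, 2], [-1, -1]].
Modal coordinates z(0) = V^{-1} x(0): 3·(-3) + 2·(-2) = -13; (-1)·(-3) + (-1)·(-2) = 5; so z(0) = [-13, 5]^T.
x_1(t) = Σ_i (v_i)_1 · z_i(0) · e^{λ_i t} (row 1 of V times the modal terms).
x_1(0.25) = 1·(-13)·e^{-4·0.25} + 2·5·e^{-1·0.25} = (-13)·0.367879 + 10·0.778801 = 3.0056.

3.0056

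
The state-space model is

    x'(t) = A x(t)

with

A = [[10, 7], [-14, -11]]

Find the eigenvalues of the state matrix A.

-4, 3

det(sI - A) = s^2 - (tr A)s + det A, with tr A = 10 + (-11) = -1 and det A = 10·(-11) - 7·(-14) = -110 - (-98) = -12.
So p(s) = det(sI - A) = s^2 + s - 12.
Factor s^2 + s - 12: two numbers with sum -1 and product -12 are 3 and -4, so s^2 + s - 12 = (s - 3)(s + 4).
Hence p(s) = (s - 3) (s + 4), with roots -4, 3.
At least one eigenvalue has non-negative real part, so the system is not asymptotically stable.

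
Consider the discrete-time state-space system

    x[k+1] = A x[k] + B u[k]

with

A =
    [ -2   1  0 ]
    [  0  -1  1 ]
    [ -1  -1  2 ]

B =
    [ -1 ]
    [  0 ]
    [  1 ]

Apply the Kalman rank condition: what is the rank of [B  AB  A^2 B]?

AB = [[2], [1], [3]]
A^2B = [[-3], [2], [3]]
Controllability matrix C = [B  AB  A^2B] = [[-1, 2, -3], [0, 1, 2], [1, 3, 3]]
det(C) = (-1)·(1·3 - 2·3) - 2·(0·3 - 2·1) + (-3)·(0·3 - 1·1) = (-1)·(-3) - 2·(-2) + (-3)·(-1) = 10 ≠ 0, so rank(C) = 3.
rank(C) = 3 = n, so the pair (A, B) is completely controllable.

3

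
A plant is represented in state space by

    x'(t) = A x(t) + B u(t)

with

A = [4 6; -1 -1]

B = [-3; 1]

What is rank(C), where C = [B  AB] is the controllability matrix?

AB = [[-6], [2]]
Controllability matrix C = [B  AB] = [[-3, -6], [1, 2]]
Every column of C is a scalar multiple of column 1 = [-3, 1] (multipliers 1, 2), so the columns span a one-dimensional space.
C ≠ 0, hence rank(C) = 1.
rank(C) = 1 < n = 2, so the pair (A, B) is not completely controllable.

1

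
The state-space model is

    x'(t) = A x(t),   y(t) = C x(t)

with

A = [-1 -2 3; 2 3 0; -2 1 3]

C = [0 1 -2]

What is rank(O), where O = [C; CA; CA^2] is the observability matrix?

3

CA = [[6, 1, -6]]
CA^2 = [[8, -15, 0]]
Observability matrix O = [C; CA; CA^2] = [[0, 1, -2], [6, 1, -6], [8, -15, 0]]
det(O) = 0·(1·0 - (-6)·(-15)) - 1·(6·0 - (-6)·8) + (-2)·(6·(-15) - 1·8) = 0·(-90) - 1·48 + (-2)·(-98) = 148 ≠ 0, so rank(O) = 3.
rank(O) = 3 = n, so the pair (A, C) is completely observable.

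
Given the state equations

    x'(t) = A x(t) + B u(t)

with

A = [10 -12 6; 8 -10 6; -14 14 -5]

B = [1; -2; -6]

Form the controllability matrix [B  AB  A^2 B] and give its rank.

2

AB = [[-2], [-8], [-12]]
A^2B = [[4], [-8], [-24]]
Controllability matrix C = [B  AB  A^2B] = [[1, -2, 4], [-2, -8, -8], [-6, -12, -24]]
The rows r1, r2, r3 of C are linearly dependent: 2·r1 - 2·r2 + r3 = 0 (check each entry), so rank(C) ≤ 2.
The 2×2 minor from rows 1, 2, columns 1, 2 is 1·(-8) - (-2)·(-2) = -8 - 4 = -12 ≠ 0, so rank(C) = 2.
rank(C) = 2 < n = 3, so the pair (A, B) is not completely controllable.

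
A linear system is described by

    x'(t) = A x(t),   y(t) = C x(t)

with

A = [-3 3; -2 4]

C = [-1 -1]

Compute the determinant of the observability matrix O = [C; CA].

CA = [[5, -7]]
Observability matrix O = [C; CA] = [[-1, -1], [5, -7]]
det(O) = (-1)·(-7) - (-1)·5 = 7 - (-5) = 12
Since det(O) ≠ 0, rank(O) = 2 and the system is completely observable.

12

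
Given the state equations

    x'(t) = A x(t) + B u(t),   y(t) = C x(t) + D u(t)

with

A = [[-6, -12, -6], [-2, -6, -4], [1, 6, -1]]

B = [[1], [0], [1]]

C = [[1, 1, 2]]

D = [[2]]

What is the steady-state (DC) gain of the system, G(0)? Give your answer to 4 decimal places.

G(0) = C(-A)^{-1}B + D = -C A^{-1} B + D.
det A = -72, so A^{-1} = (1/-72)·adj(A) = [[-5/12, 2/3, -1/6], [1/12, -1/6, 1/6], [1/12, -1/3, -1/6]]
A^{-1} B = [-7/12, 1/4, -1/12]^T
C A^{-1} B = -1/2
G(0) = D - C A^{-1} B = 2 - (-1/2) = 5/2 ≈ 2.5000

2.5000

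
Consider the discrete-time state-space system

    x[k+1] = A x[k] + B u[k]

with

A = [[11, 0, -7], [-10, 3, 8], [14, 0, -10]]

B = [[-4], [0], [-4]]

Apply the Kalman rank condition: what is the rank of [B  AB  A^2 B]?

AB = [[-16], [8], [-16]]
A^2B = [[-64], [56], [-64]]
Controllability matrix C = [B  AB  A^2B] = [[-4, -16, -64], [0, 8, 56], [-4, -16, -64]]
The rows r1, r2, r3 of C are linearly dependent: -r1 + r3 = 0 (check each entry), so rank(C) ≤ 2.
The 2×2 minor from rows 1, 2, columns 1, 2 is (-4)·8 - (-16)·0 = -32 - 0 = -32 ≠ 0, so rank(C) = 2.
rank(C) = 2 < n = 3, so the pair (A, B) is not completely controllable.

2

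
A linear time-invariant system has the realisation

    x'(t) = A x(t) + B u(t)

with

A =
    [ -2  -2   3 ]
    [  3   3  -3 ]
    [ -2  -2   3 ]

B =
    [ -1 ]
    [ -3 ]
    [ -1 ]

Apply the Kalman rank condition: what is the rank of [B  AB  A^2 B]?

2

AB = [[5], [-9], [5]]
A^2B = [[23], [-27], [23]]
Controllability matrix C = [B  AB  A^2B] = [[-1, 5, 23], [-3, -9, -27], [-1, 5, 23]]
The rows r1, r2, r3 of C are linearly dependent: -r1 + r3 = 0 (check each entry), so rank(C) ≤ 2.
The 2×2 minor from rows 1, 2, columns 1, 2 is (-1)·(-9) - 5·(-3) = 9 - (-15) = 24 ≠ 0, so rank(C) = 2.
rank(C) = 2 < n = 3, so the pair (A, B) is not completely controllable.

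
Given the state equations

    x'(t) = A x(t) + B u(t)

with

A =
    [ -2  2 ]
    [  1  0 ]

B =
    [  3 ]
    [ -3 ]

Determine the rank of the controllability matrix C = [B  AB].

2

AB = [[-12], [3]]
Controllability matrix C = [B  AB] = [[3, -12], [-3, 3]]
det(C) = 3·3 - (-12)·(-3) = 9 - 36 = -27 ≠ 0, so rank(C) = 2.
rank(C) = 2 = n, so the pair (A, B) is completely controllable.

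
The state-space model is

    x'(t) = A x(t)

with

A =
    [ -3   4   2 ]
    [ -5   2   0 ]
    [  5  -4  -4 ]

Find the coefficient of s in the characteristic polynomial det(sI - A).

8

Expand det(sI - A) for the 3×3 matrix.
p(s) = s^3 + 5s^2 + 8s + 36.
(Check: constant term = det(-A) = (-1)^3 det A = 36; coefficient of s^2 = -tr A = 5.)
The coefficient of s is 8.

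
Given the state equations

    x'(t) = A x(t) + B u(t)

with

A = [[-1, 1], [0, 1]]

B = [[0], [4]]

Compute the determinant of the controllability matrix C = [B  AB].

-16

AB = [[4], [4]]
Controllability matrix C = [B  AB] = [[0, 4], [4, 4]]
det(C) = 0·4 - 4·4 = 0 - 16 = -16
Since det(C) ≠ 0, rank(C) = 2 and the system is completely controllable.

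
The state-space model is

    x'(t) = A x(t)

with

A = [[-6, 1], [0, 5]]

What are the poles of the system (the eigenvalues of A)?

-6, 5

det(sI - A) = s^2 - (tr A)s + det A, with tr A = (-6) + 5 = -1 and det A = (-6)·5 - 1·0 = -30 - 0 = -30.
So p(s) = det(sI - A) = s^2 + s - 30.
Factor s^2 + s - 30: two numbers with sum -1 and product -30 are 5 and -6, so s^2 + s - 30 = (s - 5)(s + 6).
Hence p(s) = (s - 5) (s + 6), with roots -6, 5.
At least one eigenvalue has non-negative real part, so the system is not asymptotically stable.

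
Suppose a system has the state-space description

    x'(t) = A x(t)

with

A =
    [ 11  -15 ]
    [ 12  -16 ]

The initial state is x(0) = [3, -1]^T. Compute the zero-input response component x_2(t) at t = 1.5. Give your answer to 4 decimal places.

det(sI - A) = s^2 - (tr A)s + det A, with tr A = 11 + (-16) = -5 and det A = 11·(-16) - (-15)·12 = -176 - (-180) = 4.
So p(s) = det(sI - A) = s^2 + 5s + 4.
Factor s^2 + 5s + 4: two numbers with sum -5 and product 4 are -1 and -4, so s^2 + 5s + 4 = (s + 1)(s + 4).
Hence p(s) = (s + 1) (s + 4), with roots -4, -1.
The eigenvalues -4, -1 are distinct and real, so A is diagonalisable and x(t) = e^{At} x(0) = V diag(e^{λ_i t}) V^{-1} x(0), where the columns of V are the eigenvectors.
λ = -4: A - (-4)I = [[15, -15], [12, -12]]. Row 1 gives 15·v1 + (-15)·v2 = 0, so take v_1 = [-1, -1]^T.
λ = -1: A - (-1)I = [[12, -15], [12, -15]]. Row 1 gives 12·v1 + (-15)·v2 = 0, so take v_2 = [5, 4]^T.
V = [v_1 v_2] = [[-1, 5], [-1, 4]] has det V = 1, so V^{-1} = adj(V)/det V = [[4, -5], [1, -1]].
Modal coordinates z(0) = V^{-1} x(0): 4·3 + (-5)·(-1) = 17; 1·3 + (-1)·(-1) = 4; so z(0) = [17, 4]^T.
x_2(t) = Σ_i (v_i)_2 · z_i(0) · e^{λ_i t} (row 2 of V times the modal terms).
x_2(1.5) = (-1)·17·e^{-4·1.5} + 4·4·e^{-1·1.5} = (-17)·0.002479 + 16·0.223130 = 3.5279.

3.5279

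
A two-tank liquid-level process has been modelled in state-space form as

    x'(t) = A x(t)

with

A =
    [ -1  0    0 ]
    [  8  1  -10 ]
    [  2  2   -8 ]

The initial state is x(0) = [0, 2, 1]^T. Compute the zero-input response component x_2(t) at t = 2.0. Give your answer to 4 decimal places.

det(sI - A) = s^3 - (tr A)s^2 + (M11 + M22 + M33)s - det A, where Mii is the 2×2 principal minor of A obtained by deleting row i and column i.
tr A = (-1) + 1 + (-8) = -8; M11 = 1·(-8) - (-10)·2 = -8 - (-20) = 12; M22 = (-1)·(-8) - 0·2 = 8 - 0 = 8; M33 = (-1)·1 - 0·8 = -1 - 0 = -1; sum of minors = 19.
det A = (-1)·(1·(-8) - (-10)·2) - 0·(8·(-8) - (-10)·2) + 0·(8·2 - 1·2) = (-1)·12 - 0·(-44) + 0·14 = -12.
So p(s) = det(sI - A) = s^3 + 8s^2 + 19s + 12.
Rational-root test: any integer root divides 12. Testing small divisors, s = -1 works: p(-1) = -1 + 8 + (-19) + 12 = 0, so (s + 1) is a factor.
Dividing, p(s) = (s + 1)(s^2 + 7s + 12).
Factor s^2 + 7s + 12: two numbers with sum -7 and product 12 are -3 and -4, so s^2 + 7s + 12 = (s + 3)(s + 4).
Hence p(s) = (s + 1) (s + 3) (s + 4), with roots -4, -3, -1.
The eigenvalues -4, -3, -1 are distinct and real, so A is diagonalisable and x(t) = e^{At} x(0) = V diag(e^{λ_i t}) V^{-1} x(0), where the columns of V are the eigenvectors.
λ = -4: A - (-4)I = [[3, 0, 0], [8, 5, -10], [2, 2, -4]]. v must be orthogonal to every row; (row 1) × (row 2) = [0, 30, 15], so take v_1 = [0, 2, 1]^T.
λ = -3: A - (-3)I = [[2, 0, 0], [8, 4, -10], [2, 2, -5]]. v must be orthogonal to every row; (row 1) × (row 2) = [0, 20, 8], so take v_2 = [0, 5, 2]^T.
λ = -1: A - (-1)I = [[0, 0, 0], [8, 2, -10], [2, 2, -7]]. v must be orthogonal to every row; (row 2) × (row 3) = [6, 36, 12], so take v_3 = [1, 6, 2]^T.
V = [v_1 v_2 v_3] = [[0, 0, 1], [2, 5, 6], [1, 2, 2]] has det V = -1, so V^{-1} = adj(V)/det V = [[2, -2, 5], [-2, 1, -2], [1, 0, 0]].
Modal coordinates z(0) = V^{-1} x(0): 2·0 + (-2)·2 + 5·1 = 1; (-2)·0 + 1·2 + (-2)·1 = 0; 1·0 + 0·2 + 0·1 = 0; so z(0) = [1, 0, 0]^T.
x_2(t) = Σ_i (v_i)_2 · z_i(0) · e^{λ_i t} (row 2 of V times the modal terms).
x_2(2.0) = 2·1·e^{-4·2.0} + 5·0·e^{-3·2.0} + 6·0·e^{-1·2.0} = 2·0.000335 + 0·0.002479 + 0·0.135335 = 0.0007.

0.0007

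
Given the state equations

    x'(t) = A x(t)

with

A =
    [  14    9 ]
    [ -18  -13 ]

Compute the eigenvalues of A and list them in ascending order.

det(sI - A) = s^2 - (tr A)s + det A, with tr A = 14 + (-13) = 1 and det A = 14·(-13) - 9·(-18) = -182 - (-162) = -20.
So p(s) = det(sI - A) = s^2 - s - 20.
Factor s^2 - s - 20: two numbers with sum 1 and product -20 are 5 and -4, so s^2 - s - 20 = (s - 5)(s + 4).
Hence p(s) = (s - 5) (s + 4), with roots -4, 5.
At least one eigenvalue has non-negative real part, so the system is not asymptotically stable.

-4, 5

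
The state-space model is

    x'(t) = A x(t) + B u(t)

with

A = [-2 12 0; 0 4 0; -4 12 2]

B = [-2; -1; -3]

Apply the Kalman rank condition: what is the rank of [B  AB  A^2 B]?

AB = [[-8], [-4], [-10]]
A^2B = [[-32], [-16], [-36]]
Controllability matrix C = [B  AB  A^2B] = [[-2, -8, -32], [-1, -4, -16], [-3, -10, -36]]
The rows r1, r2, r3 of C are linearly dependent: -r1 + 2·r2 = 0 (check each entry), so rank(C) ≤ 2.
The 2×2 minor from rows 1, 3, columns 1, 2 is (-2)·(-10) - (-8)·(-3) = 20 - 24 = -4 ≠ 0, so rank(C) = 2.
rank(C) = 2 < n = 3, so the pair (A, B) is not completely controllable.

2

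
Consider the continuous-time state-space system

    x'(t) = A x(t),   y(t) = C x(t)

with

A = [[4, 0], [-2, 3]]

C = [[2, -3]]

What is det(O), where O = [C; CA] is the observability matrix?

CA = [[14, -9]]
Observability matrix O = [C; CA] = [[2, -3], [14, -9]]
det(O) = 2·(-9) - (-3)·14 = -18 - (-42) = 24
Since det(O) ≠ 0, rank(O) = 2 and the system is completely observable.

24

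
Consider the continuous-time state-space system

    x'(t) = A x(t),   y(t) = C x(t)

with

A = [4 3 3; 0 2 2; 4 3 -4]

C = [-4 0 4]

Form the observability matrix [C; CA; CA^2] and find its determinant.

CA = [[0, 0, -28]]
CA^2 = [[-112, -84, 112]]
Observability matrix O = [C; CA; CA^2] = [[-4, 0, 4], [0, 0, -28], [-112, -84, 112]]
Expanding along the first row, det(O) = (-4)·(0·112 - (-28)·(-84)) - 0·(0·112 - (-28)·(-112)) + 4·(0·(-84) - 0·(-112)) = (-4)·(-2352) - 0·(-3136) + 4·0 = 9408
Since det(O) ≠ 0, rank(O) = 3 and the system is completely observable.

9408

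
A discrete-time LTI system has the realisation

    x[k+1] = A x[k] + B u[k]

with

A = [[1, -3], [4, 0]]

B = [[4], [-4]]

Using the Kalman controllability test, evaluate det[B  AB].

AB = [[16], [16]]
Controllability matrix C = [B  AB] = [[4, 16], [-4, 16]]
det(C) = 4·16 - 16·(-4) = 64 - (-64) = 128
Since det(C) ≠ 0, rank(C) = 2 and the system is completely controllable.

128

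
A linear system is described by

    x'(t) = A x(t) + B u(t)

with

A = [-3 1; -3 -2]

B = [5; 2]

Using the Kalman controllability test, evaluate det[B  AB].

-69

AB = [[-13], [-19]]
Controllability matrix C = [B  AB] = [[5, -13], [2, -19]]
det(C) = 5·(-19) - (-13)·2 = -95 - (-26) = -69
Since det(C) ≠ 0, rank(C) = 2 and the system is completely controllable.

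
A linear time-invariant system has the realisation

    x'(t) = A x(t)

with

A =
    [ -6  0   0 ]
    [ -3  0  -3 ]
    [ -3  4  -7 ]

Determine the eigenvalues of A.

det(sI - A) = s^3 - (tr A)s^2 + (M11 + M22 + M33)s - det A, where Mii is the 2×2 principal minor of A obtained by deleting row i and column i.
tr A = (-6) + 0 + (-7) = -13; M11 = 0·(-7) - (-3)·4 = 0 - (-12) = 12; M22 = (-6)·(-7) - 0·(-3) = 42 - 0 = 42; M33 = (-6)·0 - 0·(-3) = 0 - 0 = 0; sum of minors = 54.
det A = (-6)·(0·(-7) - (-3)·4) - 0·((-3)·(-7) - (-3)·(-3)) + 0·((-3)·4 - 0·(-3)) = (-6)·12 - 0·12 + 0·(-12) = -72.
So p(s) = det(sI - A) = s^3 + 13s^2 + 54s + 72.
Rational-root test: any integer root divides 72. Testing small divisors, s = -3 works: p(-3) = -27 + 117 + (-162) + 72 = 0, so (s + 3) is a factor.
Dividing, p(s) = (s + 3)(s^2 + 10s + 24).
Factor s^2 + 10s + 24: two numbers with sum -10 and product 24 are -4 and -6, so s^2 + 10s + 24 = (s + 4)(s + 6).
Hence p(s) = (s + 3) (s + 4) (s + 6), with roots -6, -4, -3.
All eigenvalues have negative real part, so the system is asymptotically stable.

-6, -4, -3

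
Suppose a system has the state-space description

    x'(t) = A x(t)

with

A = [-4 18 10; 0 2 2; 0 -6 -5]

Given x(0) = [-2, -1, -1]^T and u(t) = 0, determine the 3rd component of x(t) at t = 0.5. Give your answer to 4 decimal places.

1.7800

det(sI - A) = s^3 - (tr A)s^2 + (M11 + M22 + M33)s - det A, where Mii is the 2×2 principal minor of A obtained by deleting row i and column i.
tr A = (-4) + 2 + (-5) = -7; M11 = 2·(-5) - 2·(-6) = -10 - (-12) = 2; M22 = (-4)·(-5) - 10·0 = 20 - 0 = 20; M33 = (-4)·2 - 18·0 = -8 - 0 = -8; sum of minors = 14.
det A = (-4)·(2·(-5) - 2·(-6)) - 18·(0·(-5) - 2·0) + 10·(0·(-6) - 2·0) = (-4)·2 - 18·0 + 10·0 = -8.
So p(s) = det(sI - A) = s^3 + 7s^2 + 14s + 8.
Rational-root test: any integer root divides 8. Testing small divisors, s = -1 works: p(-1) = -1 + 7 + (-14) + 8 = 0, so (s + 1) is a factor.
Dividing, p(s) = (s + 1)(s^2 + 6s + 8).
Factor s^2 + 6s + 8: two numbers with sum -6 and product 8 are -2 and -4, so s^2 + 6s + 8 = (s + 2)(s + 4).
Hence p(s) = (s + 1) (s + 2) (s + 4), with roots -4, -2, -1.
The eigenvalues -4, -2, -1 are distinct and real, so A is diagonalisable and x(t) = e^{At} x(0) = V diag(e^{λ_i t}) V^{-1} x(0), where the columns of V are the eigenvectors.
λ = -4: A - (-4)I = [[0, 18, 10], [0, 6, 2], [0, -6, -1]]. v must be orthogonal to every row; (row 1) × (row 2) = [-24, 0, 0], so take v_1 = [1, 0, 0]^T.
λ = -2: A - (-2)I = [[-2, 18, 10], [0, 4, 2], [0, -6, -3]]. v must be orthogonal to every row; (row 1) × (row 2) = [-4, 4, -8], so take v_2 = [-1, 1, -2]^T.
λ = -1: A - (-1)I = [[-3, 18, 10], [0, 3, 2], [0, -6, -4]]. v must be orthogonal to every row; (row 1) × (row 2) = [6, 6, -9], so take v_3 = [2, 2, -3]^T.
V = [v_1 v_2 v_3] = [[1, -1, 2], [0, 1, 2], [0, -2, -3]] has det V = 1, so V^{-1} = adj(V)/det V = [[1, -7, -4], [0, -3, -2], [0, 2, 1]].
Modal coordinates z(0) = V^{-1} x(0): 1·(-2) + (-7)·(-1) + (-4)·(-1) = 9; 0·(-2) + (-3)·(-1) + (-2)·(-1) = 5; 0·(-2) + 2·(-1) + 1·(-1) = -3; so z(0) = [9, 5, -3]^T.
x_3(t) = Σ_i (v_i)_3 · z_i(0) · e^{λ_i t} (row 3 of V times the modal terms).
x_3(0.5) = 0·9·e^{-4·0.5} + (-2)·5·e^{-2·0.5} + (-3)·(-3)·e^{-1·0.5} = 0·0.135335 + (-10)·0.367879 + 9·0.606531 = 1.7800.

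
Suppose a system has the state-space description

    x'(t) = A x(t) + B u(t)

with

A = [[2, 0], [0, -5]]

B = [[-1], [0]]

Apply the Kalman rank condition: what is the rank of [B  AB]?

1

AB = [[-2], [0]]
Controllability matrix C = [B  AB] = [[-1, -2], [0, 0]]
Every column of C is a scalar multiple of column 1 = [-1, 0] (multipliers 1, 2), so the columns span a one-dimensional space.
C ≠ 0, hence rank(C) = 1.
rank(C) = 1 < n = 2, so the pair (A, B) is not completely controllable.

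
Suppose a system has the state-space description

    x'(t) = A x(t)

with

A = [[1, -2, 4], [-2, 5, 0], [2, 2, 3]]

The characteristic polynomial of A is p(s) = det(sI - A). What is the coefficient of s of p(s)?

Expand det(sI - A) for the 3×3 matrix.
p(s) = s^3 - 9s^2 + 11s + 53.
(Check: constant term = det(-A) = (-1)^3 det A = 53; coefficient of s^2 = -tr A = -9.)
The coefficient of s is 11.

11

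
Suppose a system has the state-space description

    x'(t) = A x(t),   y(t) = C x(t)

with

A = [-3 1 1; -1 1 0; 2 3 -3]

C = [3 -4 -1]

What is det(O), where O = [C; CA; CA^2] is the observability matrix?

-113

CA = [[-7, -4, 6]]
CA^2 = [[37, 7, -25]]
Observability matrix O = [C; CA; CA^2] = [[3, -4, -1], [-7, -4, 6], [37, 7, -25]]
Expanding along the first row, det(O) = 3·((-4)·(-25) - 6·7) - (-4)·((-7)·(-25) - 6·37) + (-1)·((-7)·7 - (-4)·37) = 3·58 - (-4)·(-47) + (-1)·99 = -113
Since det(O) ≠ 0, rank(O) = 3 and the system is completely observable.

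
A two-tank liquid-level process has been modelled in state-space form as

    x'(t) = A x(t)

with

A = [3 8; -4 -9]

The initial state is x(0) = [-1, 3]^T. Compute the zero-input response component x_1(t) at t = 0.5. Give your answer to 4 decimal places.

det(sI - A) = s^2 - (tr A)s + det A, with tr A = 3 + (-9) = -6 and det A = 3·(-9) - 8·(-4) = -27 - (-32) = 5.
So p(s) = det(sI - A) = s^2 + 6s + 5.
Factor s^2 + 6s + 5: two numbers with sum -6 and product 5 are -1 and -5, so s^2 + 6s + 5 = (s + 1)(s + 5).
Hence p(s) = (s + 1) (s + 5), with roots -5, -1.
The eigenvalues -5, -1 are distinct and real, so A is diagonalisable and x(t) = e^{At} x(0) = V diag(e^{λ_i t}) V^{-1} x(0), where the columns of V are the eigenvectors.
λ = -5: A - (-5)I = [[8, 8], [-4, -4]]. Row 1 gives 8·v1 + 8·v2 = 0, so take v_1 = [1, -1]^T.
λ = -1: A - (-1)I = [[4, 8], [-4, -8]]. Row 1 gives 4·v1 + 8·v2 = 0, so take v_2 = [2, -1]^T.
V = [v_1 v_2] = [[1, 2], [-1, -1]] has det V = 1, so V^{-1} = adj(V)/det V = [[-1, -2], [1, 1]].
Modal coordinates z(0) = V^{-1} x(0): (-1)·(-1) + (-2)·3 = -5; 1·(-1) + 1·3 = 2; so z(0) = [-5, 2]^T.
x_1(t) = Σ_i (v_i)_1 · z_i(0) · e^{λ_i t} (row 1 of V times the modal terms).
x_1(0.5) = 1·(-5)·e^{-5·0.5} + 2·2·e^{-1·0.5} = (-5)·0.082085 + 4·0.606531 = 2.0157.

2.0157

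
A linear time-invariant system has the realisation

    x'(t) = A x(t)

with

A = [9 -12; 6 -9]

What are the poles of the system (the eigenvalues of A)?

det(sI - A) = s^2 - (tr A)s + det A, with tr A = 9 + (-9) = 0 and det A = 9·(-9) - (-12)·6 = -81 - (-72) = -9.
So p(s) = det(sI - A) = s^2 - 9.
Factor s^2 - 9: two numbers with sum 0 and product -9 are 3 and -3, so s^2 - 9 = (s - 3)(s + 3).
Hence p(s) = (s - 3) (s + 3), with roots -3, 3.
At least one eigenvalue has non-negative real part, so the system is not asymptotically stable.

-3, 3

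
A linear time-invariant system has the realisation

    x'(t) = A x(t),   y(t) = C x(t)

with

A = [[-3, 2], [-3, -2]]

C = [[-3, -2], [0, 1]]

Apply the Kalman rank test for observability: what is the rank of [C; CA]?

2

CA = [[15, -2], [-3, -2]]
Observability matrix O = [C; CA] = [[-3, -2], [0, 1], [15, -2], [-3, -2]]
Take the 2×2 submatrix of O formed by rows 1, 2: [[-3, -2], [0, 1]]. Its determinant is (-3)·1 - (-2)·0 = -3 - 0 = -3 ≠ 0.
So rank(O) ≥ 2; since O has 2 columns, rank(O) = 2.
rank(O) = 2 = n, so the pair (A, C) is completely observable.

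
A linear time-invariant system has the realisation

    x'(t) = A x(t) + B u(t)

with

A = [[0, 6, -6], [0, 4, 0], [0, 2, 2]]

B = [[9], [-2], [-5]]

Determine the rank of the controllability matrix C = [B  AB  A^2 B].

AB = [[18], [-8], [-14]]
A^2B = [[36], [-32], [-44]]
Controllability matrix C = [B  AB  A^2B] = [[9, 18, 36], [-2, -8, -32], [-5, -14, -44]]
The rows r1, r2, r3 of C are linearly dependent: r1 - 3·r2 + 3·r3 = 0 (check each entry), so rank(C) ≤ 2.
The 2×2 minor from rows 1, 2, columns 1, 2 is 9·(-8) - 18·(-2) = -72 - (-36) = -36 ≠ 0, so rank(C) = 2.
rank(C) = 2 < n = 3, so the pair (A, B) is not completely controllable.

2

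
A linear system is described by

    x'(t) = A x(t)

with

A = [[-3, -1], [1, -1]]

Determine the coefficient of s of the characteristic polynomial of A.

4

For a 2×2 matrix, det(sI - A) = s^2 - (tr A)s + det A.
tr A = -4, det A = 4.
So p(s) = s^2 + 4s + 4.
The coefficient of s is 4.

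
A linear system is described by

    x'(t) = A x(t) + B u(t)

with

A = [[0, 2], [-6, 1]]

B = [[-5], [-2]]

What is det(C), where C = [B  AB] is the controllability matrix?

AB = [[-4], [28]]
Controllability matrix C = [B  AB] = [[-5, -4], [-2, 28]]
det(C) = (-5)·28 - (-4)·(-2) = -140 - 8 = -148
Since det(C) ≠ 0, rank(C) = 2 and the system is completely controllable.

-148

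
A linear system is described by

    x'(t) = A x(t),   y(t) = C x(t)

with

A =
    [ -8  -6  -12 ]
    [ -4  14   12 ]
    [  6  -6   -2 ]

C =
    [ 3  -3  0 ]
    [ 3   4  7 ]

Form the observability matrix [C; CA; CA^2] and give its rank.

2

CA = [[-12, -60, -72], [2, -4, -2]]
CA^2 = [[-96, -336, -432], [-12, -56, -68]]
Observability matrix O = [C; CA; CA^2] = [[3, -3, 0], [3, 4, 7], [-12, -60, -72], [2, -4, -2], [-96, -336, -432], [-12, -56, -68]]
The columns c1, c2, c3 of O are linearly dependent: -c1 - c2 + c3 = 0 (check each entry), so rank(O) ≤ 2.
The 2×2 minor from rows 1, 2, columns 1, 2 is 3·4 - (-3)·3 = 12 - (-9) = 21 ≠ 0, so rank(O) = 2.
rank(O) = 2 < n = 3, so the pair (A, C) is not completely observable.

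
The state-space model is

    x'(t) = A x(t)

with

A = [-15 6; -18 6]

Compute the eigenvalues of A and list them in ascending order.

-6, -3

det(sI - A) = s^2 - (tr A)s + det A, with tr A = (-15) + 6 = -9 and det A = (-15)·6 - 6·(-18) = -90 - (-108) = 18.
So p(s) = det(sI - A) = s^2 + 9s + 18.
Factor s^2 + 9s + 18: two numbers with sum -9 and product 18 are -3 and -6, so s^2 + 9s + 18 = (s + 3)(s + 6).
Hence p(s) = (s + 3) (s + 6), with roots -6, -3.
All eigenvalues have negative real part, so the system is asymptotically stable.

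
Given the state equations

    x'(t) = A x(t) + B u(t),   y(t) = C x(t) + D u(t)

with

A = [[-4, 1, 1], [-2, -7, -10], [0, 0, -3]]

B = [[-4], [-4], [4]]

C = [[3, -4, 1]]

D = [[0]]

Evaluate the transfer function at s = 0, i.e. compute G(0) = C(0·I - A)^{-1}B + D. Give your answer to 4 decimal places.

6.2667

G(0) = C(-A)^{-1}B + D = -C A^{-1} B + D.
det A = -90, so A^{-1} = (1/-90)·adj(A) = [[-7/30, -1/30, 1/30], [1/15, -2/15, 7/15], [0, 0, -1/3]]
A^{-1} B = [6/5, 32/15, -4/3]^T
C A^{-1} B = -94/15
G(0) = D - C A^{-1} B = 0 - (-94/15) = 94/15 ≈ 6.2667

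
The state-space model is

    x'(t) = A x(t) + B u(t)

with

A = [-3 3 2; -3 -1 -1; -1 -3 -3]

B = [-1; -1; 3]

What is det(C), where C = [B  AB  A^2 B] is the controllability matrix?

-202

AB = [[6], [1], [-5]]
A^2B = [[-25], [-14], [6]]
Controllability matrix C = [B  AB  A^2B] = [[-1, 6, -25], [-1, 1, -14], [3, -5, 6]]
Expanding along the first row, det(C) = (-1)·(1·6 - (-14)·(-5)) - 6·((-1)·6 - (-14)·3) + (-25)·((-1)·(-5) - 1·3) = (-1)·(-64) - 6·36 + (-25)·2 = -202
Since det(C) ≠ 0, rank(C) = 3 and the system is completely controllable.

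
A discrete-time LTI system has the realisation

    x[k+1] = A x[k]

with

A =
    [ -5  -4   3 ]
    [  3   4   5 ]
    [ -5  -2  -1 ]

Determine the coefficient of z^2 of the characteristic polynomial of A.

2

Expand det(zI - A) for the 3×3 matrix.
p(z) = z^3 + 2z^2 + 18z - 100.
(Check: constant term = det(-A) = (-1)^3 det A = -100; coefficient of z^2 = -tr A = 2.)
The coefficient of z^2 is 2.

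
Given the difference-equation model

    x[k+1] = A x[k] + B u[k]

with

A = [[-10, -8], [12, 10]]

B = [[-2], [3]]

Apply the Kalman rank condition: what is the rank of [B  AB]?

AB = [[-4], [6]]
Controllability matrix C = [B  AB] = [[-2, -4], [3, 6]]
Every column of C is a scalar multiple of column 1 = [-2, 3] (multipliers 1, 2), so the columns span a one-dimensional space.
C ≠ 0, hence rank(C) = 1.
rank(C) = 1 < n = 2, so the pair (A, B) is not completely controllable.

1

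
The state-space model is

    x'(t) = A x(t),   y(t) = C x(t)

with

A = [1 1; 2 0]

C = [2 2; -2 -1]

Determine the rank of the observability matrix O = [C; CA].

2

CA = [[6, 2], [-4, -2]]
Observability matrix O = [C; CA] = [[2, 2], [-2, -1], [6, 2], [-4, -2]]
Take the 2×2 submatrix of O formed by rows 1, 2: [[2, 2], [-2, -1]]. Its determinant is 2·(-1) - 2·(-2) = -2 - (-4) = 2 ≠ 0.
So rank(O) ≥ 2; since O has 2 columns, rank(O) = 2.
rank(O) = 2 = n, so the pair (A, C) is completely observable.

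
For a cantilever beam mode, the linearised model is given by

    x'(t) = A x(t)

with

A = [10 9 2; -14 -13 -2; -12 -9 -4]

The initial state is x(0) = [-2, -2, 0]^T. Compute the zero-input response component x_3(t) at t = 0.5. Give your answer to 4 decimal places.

7.0863

det(sI - A) = s^3 - (tr A)s^2 + (M11 + M22 + M33)s - det A, where Mii is the 2×2 principal minor of A obtained by deleting row i and column i.
tr A = 10 + (-13) + (-4) = -7; M11 = (-13)·(-4) - (-2)·(-9) = 52 - 18 = 34; M22 = 10·(-4) - 2·(-12) = -40 - (-24) = -16; M33 = 10·(-13) - 9·(-14) = -130 - (-126) = -4; sum of minors = 14.
det A = 10·((-13)·(-4) - (-2)·(-9)) - 9·((-14)·(-4) - (-2)·(-12)) + 2·((-14)·(-9) - (-13)·(-12)) = 10·34 - 9·32 + 2·(-30) = -8.
So p(s) = det(sI - A) = s^3 + 7s^2 + 14s + 8.
Rational-root test: any integer root divides 8. Testing small divisors, s = -1 works: p(-1) = -1 + 7 + (-14) + 8 = 0, so (s + 1) is a factor.
Dividing, p(s) = (s + 1)(s^2 + 6s + 8).
Factor s^2 + 6s + 8: two numbers with sum -6 and product 8 are -2 and -4, so s^2 + 6s + 8 = (s + 2)(s + 4).
Hence p(s) = (s + 1) (s + 2) (s + 4), with roots -4, -2, -1.
The eigenvalues -4, -2, -1 are distinct and real, so A is diagonalisable and x(t) = e^{At} x(0) = V diag(e^{λ_i t}) V^{-1} x(0), where the columns of V are the eigenvectors.
λ = -4: A - (-4)I = [[14, 9, 2], [-14, -9, -2], [-12, -9, 0]]. v must be orthogonal to every row; (row 1) × (row 3) = [18, -24, -18], so take v_1 = [3, -4, -3]^T.
λ = -2: A - (-2)I = [[12, 9, 2], [-14, -11, -2], [-12, -9, -2]]. v must be orthogonal to every row; (row 1) × (row 2) = [4, -4, -6], so take v_2 = [-2, 2, 3]^T.
λ = -1: A - (-1)I = [[11, 9, 2], [-14, -12, -2], [-12, -9, -3]]. v must be orthogonal to every row; (row 1) × (row 2) = [6, -6, -6], so take v_3 = [1, -1, -1]^T.
V = [v_1 v_2 v_3] = [[3, -2, 1], [-4, 2, -1], [-3, 3, -1]] has det V = -1, so V^{-1} = adj(V)/det V = [[-1, -1, 0], [1, 0, 1], [6, 3, 2]].
Modal coordinates z(0) = V^{-1} x(0): (-1)·(-2) + (-1)·(-2) + 0·0 = 4; 1·(-2) + 0·(-2) + 1·0 = -2; 6·(-2) + 3·(-2) + 2·0 = -18; so z(0) = [4, -2, -18]^T.
x_3(t) = Σ_i (v_i)_3 · z_i(0) · e^{λ_i t} (row 3 of V times the modal terms).
x_3(0.5) = (-3)·4·e^{-4·0.5} + 3·(-2)·e^{-2·0.5} + (-1)·(-18)·e^{-1·0.5} = (-12)·0.135335 + (-6)·0.367879 + 18·0.606531 = 7.0863.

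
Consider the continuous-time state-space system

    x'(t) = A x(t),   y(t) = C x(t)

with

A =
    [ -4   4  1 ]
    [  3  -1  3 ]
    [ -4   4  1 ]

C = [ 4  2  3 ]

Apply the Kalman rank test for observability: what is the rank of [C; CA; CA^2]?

CA = [[-22, 26, 13]]
CA^2 = [[114, -62, 69]]
Observability matrix O = [C; CA; CA^2] = [[4, 2, 3], [-22, 26, 13], [114, -62, 69]]
det(O) = 4·(26·69 - 13·(-62)) - 2·((-22)·69 - 13·114) + 3·((-22)·(-62) - 26·114) = 4·2600 - 2·(-3000) + 3·(-1600) = 11600 ≠ 0, so rank(O) = 3.
rank(O) = 3 = n, so the pair (A, C) is completely observable.

3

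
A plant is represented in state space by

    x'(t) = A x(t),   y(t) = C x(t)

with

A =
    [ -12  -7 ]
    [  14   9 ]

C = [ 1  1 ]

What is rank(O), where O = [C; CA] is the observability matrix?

CA = [[2, 2]]
Observability matrix O = [C; CA] = [[1, 1], [2, 2]]
Every row of O is a scalar multiple of row 1 = [1, 1] (multipliers 1, 2), so the rows span a one-dimensional space.
O ≠ 0, hence rank(O) = 1.
rank(O) = 1 < n = 2, so the pair (A, C) is not completely observable.

1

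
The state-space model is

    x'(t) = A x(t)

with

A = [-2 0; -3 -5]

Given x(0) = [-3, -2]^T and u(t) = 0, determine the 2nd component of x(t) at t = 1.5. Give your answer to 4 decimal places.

0.1466

det(sI - A) = s^2 - (tr A)s + det A, with tr A = (-2) + (-5) = -7 and det A = (-2)·(-5) - 0·(-3) = 10 - 0 = 10.
So p(s) = det(sI - A) = s^2 + 7s + 10.
Factor s^2 + 7s + 10: two numbers with sum -7 and product 10 are -2 and -5, so s^2 + 7s + 10 = (s + 2)(s + 5).
Hence p(s) = (s + 2) (s + 5), with roots -5, -2.
The eigenvalues -5, -2 are distinct and real, so A is diagonalisable and x(t) = e^{At} x(0) = V diag(e^{λ_i t}) V^{-1} x(0), where the columns of V are the eigenvectors.
λ = -5: A - (-5)I = [[3, 0], [-3, 0]]. Row 1 gives 3·v1 + 0·v2 = 0, so take v_1 = [0, 1]^T.
λ = -2: A - (-2)I = [[0, 0], [-3, -3]]. Row 2 gives (-3)·v1 + (-3)·v2 = 0, so take v_2 = [-1, 1]^T.
V = [v_1 v_2] = [[0, -1], [1, 1]] has det V = 1, so V^{-1} = adj(V)/det V = [[1, 1], [-1, 0]].
Modal coordinates z(0) = V^{-1} x(0): 1·(-3) + 1·(-2) = -5; (-1)·(-3) + 0·(-2) = 3; so z(0) = [-5, 3]^T.
x_2(t) = Σ_i (v_i)_2 · z_i(0) · e^{λ_i t} (row 2 of V times the modal terms).
x_2(1.5) = 1·(-5)·e^{-5·1.5} + 1·3·e^{-2·1.5} = (-5)·0.000553 + 3·0.049787 = 0.1466.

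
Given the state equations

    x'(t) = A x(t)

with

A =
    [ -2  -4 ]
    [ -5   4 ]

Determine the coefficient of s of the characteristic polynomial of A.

For a 2×2 matrix, det(sI - A) = s^2 - (tr A)s + det A.
tr A = 2, det A = -28.
So p(s) = s^2 - 2s - 28.
The coefficient of s is -2.

-2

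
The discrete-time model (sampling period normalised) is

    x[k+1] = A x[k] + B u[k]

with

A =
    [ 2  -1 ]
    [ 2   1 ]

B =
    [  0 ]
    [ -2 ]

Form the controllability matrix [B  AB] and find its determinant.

4

AB = [[2], [-2]]
Controllability matrix C = [B  AB] = [[0, 2], [-2, -2]]
det(C) = 0·(-2) - 2·(-2) = 0 - (-4) = 4
Since det(C) ≠ 0, rank(C) = 2 and the system is completely controllable.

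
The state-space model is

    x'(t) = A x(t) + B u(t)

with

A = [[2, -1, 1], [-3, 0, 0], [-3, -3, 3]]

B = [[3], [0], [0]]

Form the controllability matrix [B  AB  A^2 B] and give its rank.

AB = [[6], [-9], [-9]]
A^2B = [[12], [-18], [-18]]
Controllability matrix C = [B  AB  A^2B] = [[3, 6, 12], [0, -9, -18], [0, -9, -18]]
The rows r1, r2, r3 of C are linearly dependent: -r2 + r3 = 0 (check each entry), so rank(C) ≤ 2.
The 2×2 minor from rows 1, 2, columns 1, 2 is 3·(-9) - 6·0 = -27 - 0 = -27 ≠ 0, so rank(C) = 2.
rank(C) = 2 < n = 3, so the pair (A, B) is not completely controllable.

2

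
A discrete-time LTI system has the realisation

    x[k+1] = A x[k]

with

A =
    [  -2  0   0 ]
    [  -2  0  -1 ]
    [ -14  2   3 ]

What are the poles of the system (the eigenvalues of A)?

-2, 1, 2

det(zI - A) = z^3 - (tr A)z^2 + (M11 + M22 + M33)z - det A, where Mii is the 2×2 principal minor of A obtained by deleting row i and column i.
tr A = (-2) + 0 + 3 = 1; M11 = 0·3 - (-1)·2 = 0 - (-2) = 2; M22 = (-2)·3 - 0·(-14) = -6 - 0 = -6; M33 = (-2)·0 - 0·(-2) = 0 - 0 = 0; sum of minors = -4.
det A = (-2)·(0·3 - (-1)·2) - 0·((-2)·3 - (-1)·(-14)) + 0·((-2)·2 - 0·(-14)) = (-2)·2 - 0·(-20) + 0·(-4) = -4.
So p(z) = det(zI - A) = z^3 - z^2 - 4z + 4.
Rational-root test: any integer root divides 4. Testing small divisors, z = 1 works: p(1) = 1 + (-1) + (-4) + 4 = 0, so (z - 1) is a factor.
Dividing, p(z) = (z - 1)(z^2 - 4).
Factor z^2 - 4: two numbers with sum 0 and product -4 are 2 and -2, so z^2 - 4 = (z - 2)(z + 2).
Hence p(z) = (z - 2) (z - 1) (z + 2), with roots -2, 1, 2.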